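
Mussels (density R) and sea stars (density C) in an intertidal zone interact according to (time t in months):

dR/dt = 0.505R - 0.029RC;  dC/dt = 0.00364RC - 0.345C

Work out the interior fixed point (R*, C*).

R* ≈ 94.8, C* ≈ 17.4

Set dC/dt = 0 with C > 0: 0.00364R - 0.345 = 0, so R* = 0.345/0.00364 = 94.8.
Set dR/dt = 0 with R > 0: 0.505 - 0.029C = 0, so C* = 0.505/0.029 = 17.4.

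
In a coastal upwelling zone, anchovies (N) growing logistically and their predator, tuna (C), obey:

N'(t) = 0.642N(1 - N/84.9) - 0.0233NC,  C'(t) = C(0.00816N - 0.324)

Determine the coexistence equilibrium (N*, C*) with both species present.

From dC/dt = 0 with C > 0: 0.00816N* = 0.324, so N* = 39.7.
Substitute into dN/dt = 0: 0.642(1 - 39.7/84.9) = 0.0233C*.
The bracket is 0.532, giving C* = 0.342/0.0233 = 14.7.

N* ≈ 39.7, C* ≈ 14.7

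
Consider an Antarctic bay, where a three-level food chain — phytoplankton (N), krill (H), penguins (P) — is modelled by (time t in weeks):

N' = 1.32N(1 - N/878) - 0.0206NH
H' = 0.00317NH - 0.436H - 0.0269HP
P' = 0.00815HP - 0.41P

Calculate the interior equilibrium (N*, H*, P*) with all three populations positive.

From dP/dt = 0: 0.00815H* = 0.41, so H* = 50.3.
From dN/dt = 0: 1.32(1 - N*/878) = 0.0206·50.3, giving N* = 878·(1 - 0.785) = 189.
From dH/dt = 0: 0.00317·189 - 0.436 = 0.0269P*, so P* = 0.162/0.0269 = 6.03.

N* ≈ 189, H* ≈ 50.3, P* ≈ 6.03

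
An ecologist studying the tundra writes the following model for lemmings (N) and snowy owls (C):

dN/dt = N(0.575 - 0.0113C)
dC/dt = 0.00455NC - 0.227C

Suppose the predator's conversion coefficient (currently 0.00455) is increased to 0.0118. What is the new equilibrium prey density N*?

At the interior fixed point, setting dC/dt = 0 with C > 0 fixes N* = (predator death rate)/(NC coefficient) — independent of the other coefficients.
With the change, N* = 0.227/0.0118 = 19.2; it falls from 49.9.

N* ≈ 19.2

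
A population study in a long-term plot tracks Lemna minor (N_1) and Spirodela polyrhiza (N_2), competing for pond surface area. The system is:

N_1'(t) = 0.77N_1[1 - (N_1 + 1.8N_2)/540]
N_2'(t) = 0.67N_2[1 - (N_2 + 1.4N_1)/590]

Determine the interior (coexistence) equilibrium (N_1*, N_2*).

Setting both brackets to zero gives the nullclines N_1 + 1.8N_2 = 540 and 1.4N_1 + N_2 = 590.
Substituting N_2 = 590 - 1.4N_1 into the first: N_1(1 - 1.8·1.4) = 540 - 1.8·590.
So N_1* = -522/-1.52 = 343, and then N_2* = 590 - 1.4·343 = 109.

N_1* ≈ 343, N_2* ≈ 109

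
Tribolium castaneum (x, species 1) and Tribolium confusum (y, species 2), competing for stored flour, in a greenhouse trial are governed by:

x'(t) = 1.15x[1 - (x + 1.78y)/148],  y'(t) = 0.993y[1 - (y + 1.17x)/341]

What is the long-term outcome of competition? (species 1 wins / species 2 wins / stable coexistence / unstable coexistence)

species 2 excludes species 1

Compare the nullcline intercepts: K1/α12 = 148/1.78 = 83.1 < K2 = 341; K2/α21 = 341/1.17 = 291 > K1 = 148.
Since the inequalities point opposite ways, species 2 can invade but species 1 cannot.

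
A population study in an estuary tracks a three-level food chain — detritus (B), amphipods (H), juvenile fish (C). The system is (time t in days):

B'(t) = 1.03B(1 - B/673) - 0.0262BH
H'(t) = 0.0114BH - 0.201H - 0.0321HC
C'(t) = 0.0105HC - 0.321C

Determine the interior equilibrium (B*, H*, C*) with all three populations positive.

B* ≈ 150, H* ≈ 30.6, C* ≈ 46.9

From dC/dt = 0: 0.0105H* = 0.321, so H* = 30.6.
From dB/dt = 0: 1.03(1 - B*/673) = 0.0262·30.6, giving B* = 673·(1 - 0.778) = 150.
From dH/dt = 0: 0.0114·150 - 0.201 = 0.0321C*, so C* = 1.5/0.0321 = 46.9.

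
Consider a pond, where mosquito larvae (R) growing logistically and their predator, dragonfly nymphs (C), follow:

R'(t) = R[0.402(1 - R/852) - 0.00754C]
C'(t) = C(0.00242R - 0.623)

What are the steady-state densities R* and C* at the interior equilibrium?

From dC/dt = 0 with C > 0: 0.00242R* = 0.623, so R* = 257.
Substitute into dR/dt = 0: 0.402(1 - 257/852) = 0.00754C*.
The bracket is 0.698, giving C* = 0.281/0.00754 = 37.2.

R* ≈ 257, C* ≈ 37.2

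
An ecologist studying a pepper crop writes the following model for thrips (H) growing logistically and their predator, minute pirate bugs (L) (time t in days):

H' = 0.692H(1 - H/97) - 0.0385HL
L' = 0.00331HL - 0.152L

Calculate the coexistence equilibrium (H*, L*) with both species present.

From dL/dt = 0 with L > 0: 0.00331H* = 0.152, so H* = 45.9.
Substitute into dH/dt = 0: 0.692(1 - 45.9/97) = 0.0385L*.
The bracket is 0.527, giving L* = 0.364/0.0385 = 9.46.

H* ≈ 45.9, L* ≈ 9.46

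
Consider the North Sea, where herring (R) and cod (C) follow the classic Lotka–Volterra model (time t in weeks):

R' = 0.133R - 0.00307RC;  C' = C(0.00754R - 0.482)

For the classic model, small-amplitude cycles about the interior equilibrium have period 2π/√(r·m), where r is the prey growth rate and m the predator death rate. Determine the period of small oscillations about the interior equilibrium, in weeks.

T ≈ 24.8 weeks

Here r = 0.133 and m = 0.482, so r·m = 0.0641.
ω = √0.0641 = 0.253 per week, hence T = 2π/ω ≈ 24.8 weeks.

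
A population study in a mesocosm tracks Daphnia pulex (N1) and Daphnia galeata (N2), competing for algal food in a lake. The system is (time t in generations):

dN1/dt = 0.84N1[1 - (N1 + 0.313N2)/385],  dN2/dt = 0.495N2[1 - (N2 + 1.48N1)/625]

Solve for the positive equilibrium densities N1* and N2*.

N1* ≈ 353, N2* ≈ 103

Setting both brackets to zero gives the nullclines N1 + 0.313N2 = 385 and 1.48N1 + N2 = 625.
Substituting N2 = 625 - 1.48N1 into the first: N1(1 - 0.313·1.48) = 385 - 0.313·625.
So N1* = 189/0.537 = 353, and then N2* = 625 - 1.48·353 = 103.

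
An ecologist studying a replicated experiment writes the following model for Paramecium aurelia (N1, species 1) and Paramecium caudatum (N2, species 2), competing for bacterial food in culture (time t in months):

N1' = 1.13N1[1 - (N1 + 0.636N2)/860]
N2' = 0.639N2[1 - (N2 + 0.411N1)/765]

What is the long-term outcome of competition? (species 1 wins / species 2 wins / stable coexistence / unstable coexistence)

Compare the nullcline intercepts: K1/α12 = 860/0.636 = 1350 > K2 = 765; K2/α21 = 765/0.411 = 1860 > K1 = 860.
Since both inequalities hold, each species can invade when rare, so the interior equilibrium is stable.

stable coexistence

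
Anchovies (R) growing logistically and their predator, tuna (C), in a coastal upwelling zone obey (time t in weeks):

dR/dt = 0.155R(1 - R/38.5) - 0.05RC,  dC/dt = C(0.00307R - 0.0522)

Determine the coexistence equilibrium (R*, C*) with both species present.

From dC/dt = 0 with C > 0: 0.00307R* = 0.0522, so R* = 17.
Substitute into dR/dt = 0: 0.155(1 - 17/38.5) = 0.05C*.
The bracket is 0.558, giving C* = 0.0865/0.05 = 1.73.

R* ≈ 17, C* ≈ 1.73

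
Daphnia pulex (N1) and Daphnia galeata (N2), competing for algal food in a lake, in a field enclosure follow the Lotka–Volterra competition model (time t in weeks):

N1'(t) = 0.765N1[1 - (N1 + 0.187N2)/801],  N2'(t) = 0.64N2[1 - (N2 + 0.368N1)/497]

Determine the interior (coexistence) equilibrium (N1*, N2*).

Setting both brackets to zero gives the nullclines N1 + 0.187N2 = 801 and 0.368N1 + N2 = 497.
Substituting N2 = 497 - 0.368N1 into the first: N1(1 - 0.187·0.368) = 801 - 0.187·497.
So N1* = 708/0.931 = 760, and then N2* = 497 - 0.368·760 = 217.

N1* ≈ 760, N2* ≈ 217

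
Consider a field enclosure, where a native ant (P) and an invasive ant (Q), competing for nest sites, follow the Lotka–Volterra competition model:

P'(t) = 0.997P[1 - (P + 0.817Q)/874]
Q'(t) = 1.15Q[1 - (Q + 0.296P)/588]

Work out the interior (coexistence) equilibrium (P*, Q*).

Setting both brackets to zero gives the nullclines P + 0.817Q = 874 and 0.296P + Q = 588.
Substituting Q = 588 - 0.296P into the first: P(1 - 0.817·0.296) = 874 - 0.817·588.
So P* = 394/0.758 = 519, and then Q* = 588 - 0.296·519 = 434.

P* ≈ 519, Q* ≈ 434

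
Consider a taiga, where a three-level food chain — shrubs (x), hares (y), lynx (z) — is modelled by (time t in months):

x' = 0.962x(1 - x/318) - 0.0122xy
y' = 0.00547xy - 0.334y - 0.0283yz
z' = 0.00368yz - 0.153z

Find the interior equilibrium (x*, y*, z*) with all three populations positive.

From dz/dt = 0: 0.00368y* = 0.153, so y* = 41.6.
From dx/dt = 0: 0.962(1 - x*/318) = 0.0122·41.6, giving x* = 318·(1 - 0.527) = 150.
From dy/dt = 0: 0.00547·150 - 0.334 = 0.0283z*, so z* = 0.488/0.0283 = 17.3.

x* ≈ 150, y* ≈ 41.6, z* ≈ 17.3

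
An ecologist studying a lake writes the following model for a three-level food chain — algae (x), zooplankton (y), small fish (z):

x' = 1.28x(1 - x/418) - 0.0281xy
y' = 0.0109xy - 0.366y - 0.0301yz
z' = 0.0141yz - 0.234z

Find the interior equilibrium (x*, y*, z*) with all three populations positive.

x* ≈ 266, y* ≈ 16.6, z* ≈ 84.1

From dz/dt = 0: 0.0141y* = 0.234, so y* = 16.6.
From dx/dt = 0: 1.28(1 - x*/418) = 0.0281·16.6, giving x* = 418·(1 - 0.364) = 266.
From dy/dt = 0: 0.0109·266 - 0.366 = 0.0301z*, so z* = 2.53/0.0301 = 84.1.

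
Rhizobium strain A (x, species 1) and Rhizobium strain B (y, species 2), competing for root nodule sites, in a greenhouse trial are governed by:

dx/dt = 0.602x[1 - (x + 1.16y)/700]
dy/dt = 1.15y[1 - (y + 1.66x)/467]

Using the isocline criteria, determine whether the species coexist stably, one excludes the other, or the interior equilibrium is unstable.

species 1 excludes species 2

Compare the nullcline intercepts: K1/α12 = 700/1.16 = 603 > K2 = 467; K2/α21 = 467/1.66 = 281 < K1 = 700.
Since the inequalities point opposite ways, species 1 can invade but species 2 cannot.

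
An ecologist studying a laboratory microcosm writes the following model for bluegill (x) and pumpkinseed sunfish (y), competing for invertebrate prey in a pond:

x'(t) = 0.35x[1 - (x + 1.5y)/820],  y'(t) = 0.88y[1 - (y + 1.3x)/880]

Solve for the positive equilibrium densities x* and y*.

x* ≈ 526, y* ≈ 196

Setting both brackets to zero gives the nullclines x + 1.5y = 820 and 1.3x + y = 880.
Substituting y = 880 - 1.3x into the first: x(1 - 1.5·1.3) = 820 - 1.5·880.
So x* = -500/-0.95 = 526, and then y* = 880 - 1.3·526 = 196.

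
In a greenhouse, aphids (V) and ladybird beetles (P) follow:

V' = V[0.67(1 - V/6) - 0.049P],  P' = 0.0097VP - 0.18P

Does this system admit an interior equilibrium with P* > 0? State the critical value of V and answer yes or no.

The predator equation gives dP/dt > 0 only when V > 0.18/0.0097 = 18.6.
Without the predator, V → K = 6. Since 6 < 18.6, the predator cannot invade.

Threshold V = 18.6; K < 18.6, so no, the predator goes extinct.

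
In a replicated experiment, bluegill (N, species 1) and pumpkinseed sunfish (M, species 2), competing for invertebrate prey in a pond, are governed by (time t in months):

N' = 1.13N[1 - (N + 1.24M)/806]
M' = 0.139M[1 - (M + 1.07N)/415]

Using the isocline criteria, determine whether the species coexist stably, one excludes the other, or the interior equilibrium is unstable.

Compare the nullcline intercepts: K1/α12 = 806/1.24 = 650 > K2 = 415; K2/α21 = 415/1.07 = 388 < K1 = 806.
Since the inequalities point opposite ways, species 1 can invade but species 2 cannot.

species 1 excludes species 2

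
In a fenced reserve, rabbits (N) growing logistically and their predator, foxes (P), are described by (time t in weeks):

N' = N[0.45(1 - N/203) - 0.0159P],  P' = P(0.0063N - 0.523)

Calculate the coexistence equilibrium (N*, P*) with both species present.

N* ≈ 83, P* ≈ 16.7

From dP/dt = 0 with P > 0: 0.0063N* = 0.523, so N* = 83.
Substitute into dN/dt = 0: 0.45(1 - 83/203) = 0.0159P*.
The bracket is 0.591, giving P* = 0.266/0.0159 = 16.7.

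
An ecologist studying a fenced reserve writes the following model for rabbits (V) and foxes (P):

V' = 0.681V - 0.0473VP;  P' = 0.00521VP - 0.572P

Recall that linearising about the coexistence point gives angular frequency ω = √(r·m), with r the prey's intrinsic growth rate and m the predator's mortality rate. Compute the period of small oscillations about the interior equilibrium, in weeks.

Here r = 0.681 and m = 0.572, so r·m = 0.39.
ω = √0.39 = 0.624 per week, hence T = 2π/ω ≈ 10.1 weeks.

T ≈ 10.1 weeks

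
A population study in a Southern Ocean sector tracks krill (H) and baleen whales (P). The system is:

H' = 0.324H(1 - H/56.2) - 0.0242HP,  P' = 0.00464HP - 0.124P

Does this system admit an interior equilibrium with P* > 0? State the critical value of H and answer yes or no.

The predator equation gives dP/dt > 0 only when H > 0.124/0.00464 = 26.7.
Without the predator, H → K = 56.2. Since 56.2 > 26.7, the predator can invade and persist.

Threshold H = 26.7; K > 26.7, so yes, the predator persists.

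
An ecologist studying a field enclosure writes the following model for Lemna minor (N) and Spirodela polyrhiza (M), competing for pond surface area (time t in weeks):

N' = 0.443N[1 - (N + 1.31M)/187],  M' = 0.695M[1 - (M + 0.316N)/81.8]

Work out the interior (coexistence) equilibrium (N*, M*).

Setting both brackets to zero gives the nullclines N + 1.31M = 187 and 0.316N + M = 81.8.
Substituting M = 81.8 - 0.316N into the first: N(1 - 1.31·0.316) = 187 - 1.31·81.8.
So N* = 79.8/0.586 = 136, and then M* = 81.8 - 0.316·136 = 38.7.

N* ≈ 136, M* ≈ 38.7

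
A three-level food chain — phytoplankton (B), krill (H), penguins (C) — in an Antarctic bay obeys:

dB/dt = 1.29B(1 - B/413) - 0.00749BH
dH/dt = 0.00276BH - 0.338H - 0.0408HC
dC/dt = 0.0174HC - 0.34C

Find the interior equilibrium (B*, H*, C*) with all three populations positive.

From dC/dt = 0: 0.0174H* = 0.34, so H* = 19.5.
From dB/dt = 0: 1.29(1 - B*/413) = 0.00749·19.5, giving B* = 413·(1 - 0.113) = 366.
From dH/dt = 0: 0.00276·366 - 0.338 = 0.0408C*, so C* = 0.673/0.0408 = 16.5.

B* ≈ 366, H* ≈ 19.5, C* ≈ 16.5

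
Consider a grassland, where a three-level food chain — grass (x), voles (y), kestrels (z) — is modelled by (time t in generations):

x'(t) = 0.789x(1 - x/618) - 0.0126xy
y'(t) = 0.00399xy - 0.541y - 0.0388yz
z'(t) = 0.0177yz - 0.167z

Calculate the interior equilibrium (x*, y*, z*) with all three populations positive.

x* ≈ 525, y* ≈ 9.44, z* ≈ 40

From dz/dt = 0: 0.0177y* = 0.167, so y* = 9.44.
From dx/dt = 0: 0.789(1 - x*/618) = 0.0126·9.44, giving x* = 618·(1 - 0.151) = 525.
From dy/dt = 0: 0.00399·525 - 0.541 = 0.0388z*, so z* = 1.55/0.0388 = 40.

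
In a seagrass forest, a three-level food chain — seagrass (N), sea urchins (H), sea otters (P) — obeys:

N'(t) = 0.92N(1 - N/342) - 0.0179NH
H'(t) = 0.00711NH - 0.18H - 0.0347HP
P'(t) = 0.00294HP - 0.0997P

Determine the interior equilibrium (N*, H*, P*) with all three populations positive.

From dP/dt = 0: 0.00294H* = 0.0997, so H* = 33.9.
From dN/dt = 0: 0.92(1 - N*/342) = 0.0179·33.9, giving N* = 342·(1 - 0.66) = 116.
From dH/dt = 0: 0.00711·116 - 0.18 = 0.0347P*, so P* = 0.647/0.0347 = 18.7.

N* ≈ 116, H* ≈ 33.9, P* ≈ 18.7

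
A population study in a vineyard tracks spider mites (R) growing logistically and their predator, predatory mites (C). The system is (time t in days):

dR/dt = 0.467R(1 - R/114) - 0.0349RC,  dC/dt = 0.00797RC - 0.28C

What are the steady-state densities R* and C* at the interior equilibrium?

R* ≈ 35.1, C* ≈ 9.26

From dC/dt = 0 with C > 0: 0.00797R* = 0.28, so R* = 35.1.
Substitute into dR/dt = 0: 0.467(1 - 35.1/114) = 0.0349C*.
The bracket is 0.692, giving C* = 0.323/0.0349 = 9.26.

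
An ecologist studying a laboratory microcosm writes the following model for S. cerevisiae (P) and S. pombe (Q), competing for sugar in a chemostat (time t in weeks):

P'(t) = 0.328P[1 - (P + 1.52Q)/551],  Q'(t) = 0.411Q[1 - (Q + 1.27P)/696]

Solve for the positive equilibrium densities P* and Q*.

Setting both brackets to zero gives the nullclines P + 1.52Q = 551 and 1.27P + Q = 696.
Substituting Q = 696 - 1.27P into the first: P(1 - 1.52·1.27) = 551 - 1.52·696.
So P* = -507/-0.93 = 545, and then Q* = 696 - 1.27·545 = 4.05.

P* ≈ 545, Q* ≈ 4.05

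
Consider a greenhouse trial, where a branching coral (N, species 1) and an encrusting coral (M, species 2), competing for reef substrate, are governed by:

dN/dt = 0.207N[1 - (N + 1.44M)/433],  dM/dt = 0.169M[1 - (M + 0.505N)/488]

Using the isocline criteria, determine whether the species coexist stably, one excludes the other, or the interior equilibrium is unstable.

Compare the nullcline intercepts: K1/α12 = 433/1.44 = 301 < K2 = 488; K2/α21 = 488/0.505 = 966 > K1 = 433.
Since the inequalities point opposite ways, species 2 can invade but species 1 cannot.

species 2 excludes species 1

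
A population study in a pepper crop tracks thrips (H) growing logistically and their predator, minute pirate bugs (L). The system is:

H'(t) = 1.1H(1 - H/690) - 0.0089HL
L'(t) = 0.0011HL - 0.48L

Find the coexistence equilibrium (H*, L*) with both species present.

H* ≈ 436, L* ≈ 45.4

From dL/dt = 0 with L > 0: 0.0011H* = 0.48, so H* = 436.
Substitute into dH/dt = 0: 1.1(1 - 436/690) = 0.0089L*.
The bracket is 0.368, giving L* = 0.404/0.0089 = 45.4.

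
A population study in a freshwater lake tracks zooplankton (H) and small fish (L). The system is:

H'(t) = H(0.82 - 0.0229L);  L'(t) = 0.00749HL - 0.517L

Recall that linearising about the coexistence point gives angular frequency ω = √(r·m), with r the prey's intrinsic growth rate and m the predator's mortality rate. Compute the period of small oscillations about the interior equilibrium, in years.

T ≈ 9.65 years

Here r = 0.82 and m = 0.517, so r·m = 0.424.
ω = √0.424 = 0.651 per year, hence T = 2π/ω ≈ 9.65 years.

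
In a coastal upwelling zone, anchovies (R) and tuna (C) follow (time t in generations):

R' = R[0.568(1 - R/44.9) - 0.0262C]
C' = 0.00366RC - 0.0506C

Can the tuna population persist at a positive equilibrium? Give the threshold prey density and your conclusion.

Threshold R = 13.8; K > 13.8, so yes, the predator persists.

The predator equation gives dC/dt > 0 only when R > 0.0506/0.00366 = 13.8.
Without the predator, R → K = 44.9. Since 44.9 > 13.8, the predator can invade and persist.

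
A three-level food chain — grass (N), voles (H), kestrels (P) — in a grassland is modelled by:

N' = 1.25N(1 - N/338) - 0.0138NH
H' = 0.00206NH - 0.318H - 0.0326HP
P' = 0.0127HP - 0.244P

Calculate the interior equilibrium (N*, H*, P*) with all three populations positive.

From dP/dt = 0: 0.0127H* = 0.244, so H* = 19.2.
From dN/dt = 0: 1.25(1 - N*/338) = 0.0138·19.2, giving N* = 338·(1 - 0.212) = 266.
From dH/dt = 0: 0.00206·266 - 0.318 = 0.0326P*, so P* = 0.231/0.0326 = 7.07.

N* ≈ 266, H* ≈ 19.2, P* ≈ 7.07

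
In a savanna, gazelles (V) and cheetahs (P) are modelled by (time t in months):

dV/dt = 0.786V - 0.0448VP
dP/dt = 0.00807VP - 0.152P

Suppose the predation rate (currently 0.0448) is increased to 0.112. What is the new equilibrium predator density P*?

P* ≈ 7.02

At the interior fixed point, setting dV/dt = 0 with V > 0 fixes P* = (prey growth rate)/(VP coefficient) — independent of the other coefficients.
With the change, P* = 0.786/0.112 = 7.02; it falls from 17.5.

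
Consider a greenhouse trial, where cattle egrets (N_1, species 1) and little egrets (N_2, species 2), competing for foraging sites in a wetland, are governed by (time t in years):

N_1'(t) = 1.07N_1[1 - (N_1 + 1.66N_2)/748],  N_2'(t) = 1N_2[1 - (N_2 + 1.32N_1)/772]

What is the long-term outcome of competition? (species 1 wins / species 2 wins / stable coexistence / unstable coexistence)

unstable coexistence (outcome depends on initial conditions)

Compare the nullcline intercepts: K1/α12 = 748/1.66 = 451 < K2 = 772; K2/α21 = 772/1.32 = 585 < K1 = 748.
Since both are reversed, neither can invade when rare; the interior point is a saddle.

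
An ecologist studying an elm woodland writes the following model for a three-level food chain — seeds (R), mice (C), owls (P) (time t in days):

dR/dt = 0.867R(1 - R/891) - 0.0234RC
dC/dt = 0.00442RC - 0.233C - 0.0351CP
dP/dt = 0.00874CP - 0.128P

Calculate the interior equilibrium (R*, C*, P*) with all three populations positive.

R* ≈ 539, C* ≈ 14.6, P* ≈ 61.2

From dP/dt = 0: 0.00874C* = 0.128, so C* = 14.6.
From dR/dt = 0: 0.867(1 - R*/891) = 0.0234·14.6, giving R* = 891·(1 - 0.395) = 539.
From dC/dt = 0: 0.00442·539 - 0.233 = 0.0351P*, so P* = 2.15/0.0351 = 61.2.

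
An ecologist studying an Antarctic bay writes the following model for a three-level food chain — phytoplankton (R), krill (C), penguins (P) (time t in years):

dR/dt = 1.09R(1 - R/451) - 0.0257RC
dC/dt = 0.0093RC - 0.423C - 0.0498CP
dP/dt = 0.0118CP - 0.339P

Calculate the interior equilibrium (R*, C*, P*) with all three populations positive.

From dP/dt = 0: 0.0118C* = 0.339, so C* = 28.7.
From dR/dt = 0: 1.09(1 - R*/451) = 0.0257·28.7, giving R* = 451·(1 - 0.677) = 146.
From dC/dt = 0: 0.0093·146 - 0.423 = 0.0498P*, so P* = 0.93/0.0498 = 18.7.

R* ≈ 146, C* ≈ 28.7, P* ≈ 18.7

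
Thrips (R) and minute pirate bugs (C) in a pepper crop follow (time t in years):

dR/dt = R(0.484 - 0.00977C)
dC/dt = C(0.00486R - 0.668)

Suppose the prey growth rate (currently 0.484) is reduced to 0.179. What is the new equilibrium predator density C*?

At the interior fixed point, setting dR/dt = 0 with R > 0 fixes C* = (prey growth rate)/(RC coefficient) — independent of the other coefficients.
With the change, C* = 0.179/0.00977 = 18.3; it falls from 49.5.

C* ≈ 18.3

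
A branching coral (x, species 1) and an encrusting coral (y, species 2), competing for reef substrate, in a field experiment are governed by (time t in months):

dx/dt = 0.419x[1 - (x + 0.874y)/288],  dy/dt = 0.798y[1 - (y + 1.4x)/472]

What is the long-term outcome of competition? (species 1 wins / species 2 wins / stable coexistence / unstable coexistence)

Compare the nullcline intercepts: K1/α12 = 288/0.874 = 330 < K2 = 472; K2/α21 = 472/1.4 = 337 > K1 = 288.
Since the inequalities point opposite ways, species 2 can invade but species 1 cannot.

species 2 excludes species 1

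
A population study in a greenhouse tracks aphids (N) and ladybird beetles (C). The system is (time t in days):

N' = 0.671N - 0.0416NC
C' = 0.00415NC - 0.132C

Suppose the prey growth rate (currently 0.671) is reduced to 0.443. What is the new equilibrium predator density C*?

C* ≈ 10.6

At the interior fixed point, setting dN/dt = 0 with N > 0 fixes C* = (prey growth rate)/(NC coefficient) — independent of the other coefficients.
With the change, C* = 0.443/0.0416 = 10.6; it falls from 16.1.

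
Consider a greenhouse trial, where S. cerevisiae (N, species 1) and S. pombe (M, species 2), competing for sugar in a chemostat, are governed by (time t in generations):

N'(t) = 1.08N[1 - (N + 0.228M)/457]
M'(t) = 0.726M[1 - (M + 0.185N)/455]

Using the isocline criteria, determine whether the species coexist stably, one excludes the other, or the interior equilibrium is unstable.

stable coexistence

Compare the nullcline intercepts: K1/α12 = 457/0.228 = 2000 > K2 = 455; K2/α21 = 455/0.185 = 2460 > K1 = 457.
Since both inequalities hold, each species can invade when rare, so the interior equilibrium is stable.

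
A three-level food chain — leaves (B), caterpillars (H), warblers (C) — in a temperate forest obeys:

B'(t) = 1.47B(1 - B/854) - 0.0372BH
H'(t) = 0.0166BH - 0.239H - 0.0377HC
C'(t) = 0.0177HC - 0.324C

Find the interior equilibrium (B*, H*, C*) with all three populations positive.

B* ≈ 458, H* ≈ 18.3, C* ≈ 196

From dC/dt = 0: 0.0177H* = 0.324, so H* = 18.3.
From dB/dt = 0: 1.47(1 - B*/854) = 0.0372·18.3, giving B* = 854·(1 - 0.463) = 458.
From dH/dt = 0: 0.0166·458 - 0.239 = 0.0377C*, so C* = 7.37/0.0377 = 196.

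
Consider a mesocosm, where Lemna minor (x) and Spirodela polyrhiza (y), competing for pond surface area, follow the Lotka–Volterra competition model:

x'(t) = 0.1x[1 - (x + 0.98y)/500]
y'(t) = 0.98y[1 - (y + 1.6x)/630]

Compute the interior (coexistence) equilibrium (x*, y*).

x* ≈ 207, y* ≈ 299

Setting both brackets to zero gives the nullclines x + 0.98y = 500 and 1.6x + y = 630.
Substituting y = 630 - 1.6x into the first: x(1 - 0.98·1.6) = 500 - 0.98·630.
So x* = -117/-0.568 = 207, and then y* = 630 - 1.6·207 = 299.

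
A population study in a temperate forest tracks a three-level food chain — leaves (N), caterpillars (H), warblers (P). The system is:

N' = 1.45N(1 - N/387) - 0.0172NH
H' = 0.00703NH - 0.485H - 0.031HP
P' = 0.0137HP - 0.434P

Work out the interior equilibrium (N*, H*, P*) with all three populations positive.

From dP/dt = 0: 0.0137H* = 0.434, so H* = 31.7.
From dN/dt = 0: 1.45(1 - N*/387) = 0.0172·31.7, giving N* = 387·(1 - 0.376) = 242.
From dH/dt = 0: 0.00703·242 - 0.485 = 0.031P*, so P* = 1.21/0.031 = 39.1.

N* ≈ 242, H* ≈ 31.7, P* ≈ 39.1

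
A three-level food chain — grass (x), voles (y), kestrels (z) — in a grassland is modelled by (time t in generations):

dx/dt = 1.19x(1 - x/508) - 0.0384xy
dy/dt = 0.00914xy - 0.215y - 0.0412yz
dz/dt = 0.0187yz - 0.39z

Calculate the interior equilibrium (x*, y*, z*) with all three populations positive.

From dz/dt = 0: 0.0187y* = 0.39, so y* = 20.9.
From dx/dt = 0: 1.19(1 - x*/508) = 0.0384·20.9, giving x* = 508·(1 - 0.673) = 166.
From dy/dt = 0: 0.00914·166 - 0.215 = 0.0412z*, so z* = 1.3/0.0412 = 31.6.

x* ≈ 166, y* ≈ 20.9, z* ≈ 31.6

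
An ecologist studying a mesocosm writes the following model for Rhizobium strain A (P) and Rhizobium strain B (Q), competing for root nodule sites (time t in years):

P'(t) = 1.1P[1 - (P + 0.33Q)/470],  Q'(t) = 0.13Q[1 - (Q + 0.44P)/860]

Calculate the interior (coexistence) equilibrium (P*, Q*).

Setting both brackets to zero gives the nullclines P + 0.33Q = 470 and 0.44P + Q = 860.
Substituting Q = 860 - 0.44P into the first: P(1 - 0.33·0.44) = 470 - 0.33·860.
So P* = 186/0.855 = 218, and then Q* = 860 - 0.44·218 = 764.

P* ≈ 218, Q* ≈ 764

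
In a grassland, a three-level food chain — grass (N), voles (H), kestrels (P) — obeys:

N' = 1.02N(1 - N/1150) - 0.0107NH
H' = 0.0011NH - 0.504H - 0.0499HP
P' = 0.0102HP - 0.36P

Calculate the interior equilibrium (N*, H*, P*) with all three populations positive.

N* ≈ 724, H* ≈ 35.3, P* ≈ 5.86

From dP/dt = 0: 0.0102H* = 0.36, so H* = 35.3.
From dN/dt = 0: 1.02(1 - N*/1150) = 0.0107·35.3, giving N* = 1150·(1 - 0.37) = 724.
From dH/dt = 0: 0.0011·724 - 0.504 = 0.0499P*, so P* = 0.293/0.0499 = 5.86.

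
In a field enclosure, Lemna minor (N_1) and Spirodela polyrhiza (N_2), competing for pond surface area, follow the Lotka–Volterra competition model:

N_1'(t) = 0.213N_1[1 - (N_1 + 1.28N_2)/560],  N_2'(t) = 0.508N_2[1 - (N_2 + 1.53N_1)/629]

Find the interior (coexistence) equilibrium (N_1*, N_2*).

N_1* ≈ 256, N_2* ≈ 238

Setting both brackets to zero gives the nullclines N_1 + 1.28N_2 = 560 and 1.53N_1 + N_2 = 629.
Substituting N_2 = 629 - 1.53N_1 into the first: N_1(1 - 1.28·1.53) = 560 - 1.28·629.
So N_1* = -245/-0.958 = 256, and then N_2* = 629 - 1.53·256 = 238.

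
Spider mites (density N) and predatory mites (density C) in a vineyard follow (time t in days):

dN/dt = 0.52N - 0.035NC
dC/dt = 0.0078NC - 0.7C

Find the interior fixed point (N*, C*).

Set dC/dt = 0 with C > 0: 0.0078N - 0.7 = 0, so N* = 0.7/0.0078 = 89.7.
Set dN/dt = 0 with N > 0: 0.52 - 0.035C = 0, so C* = 0.52/0.035 = 14.9.

N* ≈ 89.7, C* ≈ 14.9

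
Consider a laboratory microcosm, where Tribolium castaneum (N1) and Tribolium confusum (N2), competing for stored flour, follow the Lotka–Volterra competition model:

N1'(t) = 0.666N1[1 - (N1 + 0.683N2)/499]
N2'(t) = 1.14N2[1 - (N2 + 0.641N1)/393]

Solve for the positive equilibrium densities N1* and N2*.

Setting both brackets to zero gives the nullclines N1 + 0.683N2 = 499 and 0.641N1 + N2 = 393.
Substituting N2 = 393 - 0.641N1 into the first: N1(1 - 0.683·0.641) = 499 - 0.683·393.
So N1* = 231/0.562 = 410, and then N2* = 393 - 0.641·410 = 130.

N1* ≈ 410, N2* ≈ 130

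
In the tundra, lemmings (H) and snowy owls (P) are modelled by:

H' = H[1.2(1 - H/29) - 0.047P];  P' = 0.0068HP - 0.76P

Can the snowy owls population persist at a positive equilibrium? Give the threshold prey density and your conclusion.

Threshold H = 112; K < 112, so no, the predator goes extinct.

The predator equation gives dP/dt > 0 only when H > 0.76/0.0068 = 112.
Without the predator, H → K = 29. Since 29 < 112, the predator cannot invade.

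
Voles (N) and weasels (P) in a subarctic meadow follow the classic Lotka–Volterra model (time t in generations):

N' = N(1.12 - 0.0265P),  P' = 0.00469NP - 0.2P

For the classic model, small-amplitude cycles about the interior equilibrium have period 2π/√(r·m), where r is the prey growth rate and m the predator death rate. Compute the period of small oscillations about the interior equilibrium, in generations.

T ≈ 13.3 generations

Here r = 1.12 and m = 0.2, so r·m = 0.224.
ω = √0.224 = 0.473 per generation, hence T = 2π/ω ≈ 13.3 generations.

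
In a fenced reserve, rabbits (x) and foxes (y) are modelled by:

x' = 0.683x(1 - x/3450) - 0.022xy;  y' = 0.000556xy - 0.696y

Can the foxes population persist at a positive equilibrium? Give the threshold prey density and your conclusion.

Threshold x = 1250; K > 1250, so yes, the predator persists.

The predator equation gives dy/dt > 0 only when x > 0.696/0.000556 = 1250.
Without the predator, x → K = 3450. Since 3450 > 1250, the predator can invade and persist.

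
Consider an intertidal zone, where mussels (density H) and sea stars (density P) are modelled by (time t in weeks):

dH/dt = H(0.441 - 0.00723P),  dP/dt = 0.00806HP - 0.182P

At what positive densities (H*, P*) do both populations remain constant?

H* ≈ 22.6, P* ≈ 61

Set dP/dt = 0 with P > 0: 0.00806H - 0.182 = 0, so H* = 0.182/0.00806 = 22.6.
Set dH/dt = 0 with H > 0: 0.441 - 0.00723P = 0, so P* = 0.441/0.00723 = 61.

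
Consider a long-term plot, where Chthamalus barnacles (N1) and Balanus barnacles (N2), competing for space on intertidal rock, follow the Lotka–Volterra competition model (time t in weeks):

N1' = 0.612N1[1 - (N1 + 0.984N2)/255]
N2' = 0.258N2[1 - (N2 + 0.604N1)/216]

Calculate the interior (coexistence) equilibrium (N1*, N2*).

Setting both brackets to zero gives the nullclines N1 + 0.984N2 = 255 and 0.604N1 + N2 = 216.
Substituting N2 = 216 - 0.604N1 into the first: N1(1 - 0.984·0.604) = 255 - 0.984·216.
So N1* = 42.5/0.406 = 105, and then N2* = 216 - 0.604·105 = 153.

N1* ≈ 105, N2* ≈ 153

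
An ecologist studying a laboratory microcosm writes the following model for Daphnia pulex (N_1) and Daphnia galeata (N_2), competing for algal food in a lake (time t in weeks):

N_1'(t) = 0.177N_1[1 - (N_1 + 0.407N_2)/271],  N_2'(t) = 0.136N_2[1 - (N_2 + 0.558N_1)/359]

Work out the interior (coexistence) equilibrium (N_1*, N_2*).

Setting both brackets to zero gives the nullclines N_1 + 0.407N_2 = 271 and 0.558N_1 + N_2 = 359.
Substituting N_2 = 359 - 0.558N_1 into the first: N_1(1 - 0.407·0.558) = 271 - 0.407·359.
So N_1* = 125/0.773 = 162, and then N_2* = 359 - 0.558·162 = 269.

N_1* ≈ 162, N_2* ≈ 269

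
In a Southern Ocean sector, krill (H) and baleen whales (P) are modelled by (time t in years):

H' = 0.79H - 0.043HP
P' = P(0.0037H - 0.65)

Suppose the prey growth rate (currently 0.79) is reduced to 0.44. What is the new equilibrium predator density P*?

At the interior fixed point, setting dH/dt = 0 with H > 0 fixes P* = (prey growth rate)/(HP coefficient) — independent of the other coefficients.
With the change, P* = 0.44/0.043 = 10.2; it falls from 18.4.

P* ≈ 10.2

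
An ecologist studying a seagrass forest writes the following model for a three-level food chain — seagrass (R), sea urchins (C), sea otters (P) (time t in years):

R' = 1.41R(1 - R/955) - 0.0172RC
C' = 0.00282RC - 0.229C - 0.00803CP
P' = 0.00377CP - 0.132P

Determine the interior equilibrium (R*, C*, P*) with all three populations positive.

R* ≈ 547, C* ≈ 35, P* ≈ 164

From dP/dt = 0: 0.00377C* = 0.132, so C* = 35.
From dR/dt = 0: 1.41(1 - R*/955) = 0.0172·35, giving R* = 955·(1 - 0.427) = 547.
From dC/dt = 0: 0.00282·547 - 0.229 = 0.00803P*, so P* = 1.31/0.00803 = 164.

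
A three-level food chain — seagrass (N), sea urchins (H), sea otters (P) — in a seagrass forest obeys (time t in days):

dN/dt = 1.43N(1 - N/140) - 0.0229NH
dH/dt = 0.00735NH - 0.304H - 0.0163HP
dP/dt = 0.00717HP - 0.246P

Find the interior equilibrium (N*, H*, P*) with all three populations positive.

N* ≈ 63.1, H* ≈ 34.3, P* ≈ 9.79

From dP/dt = 0: 0.00717H* = 0.246, so H* = 34.3.
From dN/dt = 0: 1.43(1 - N*/140) = 0.0229·34.3, giving N* = 140·(1 - 0.549) = 63.1.
From dH/dt = 0: 0.00735·63.1 - 0.304 = 0.0163P*, so P* = 0.16/0.0163 = 9.79.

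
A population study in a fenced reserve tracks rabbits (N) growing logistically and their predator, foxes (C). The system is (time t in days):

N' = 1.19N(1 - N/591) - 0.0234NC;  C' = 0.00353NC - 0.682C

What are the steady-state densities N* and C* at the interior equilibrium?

From dC/dt = 0 with C > 0: 0.00353N* = 0.682, so N* = 193.
Substitute into dN/dt = 0: 1.19(1 - 193/591) = 0.0234C*.
The bracket is 0.673, giving C* = 0.801/0.0234 = 34.2.

N* ≈ 193, C* ≈ 34.2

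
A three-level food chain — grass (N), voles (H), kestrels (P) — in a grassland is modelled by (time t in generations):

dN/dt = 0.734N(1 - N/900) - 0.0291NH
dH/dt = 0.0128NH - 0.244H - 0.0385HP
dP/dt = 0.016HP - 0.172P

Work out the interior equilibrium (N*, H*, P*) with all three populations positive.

N* ≈ 516, H* ≈ 10.7, P* ≈ 165

From dP/dt = 0: 0.016H* = 0.172, so H* = 10.7.
From dN/dt = 0: 0.734(1 - N*/900) = 0.0291·10.7, giving N* = 900·(1 - 0.426) = 516.
From dH/dt = 0: 0.0128·516 - 0.244 = 0.0385P*, so P* = 6.37/0.0385 = 165.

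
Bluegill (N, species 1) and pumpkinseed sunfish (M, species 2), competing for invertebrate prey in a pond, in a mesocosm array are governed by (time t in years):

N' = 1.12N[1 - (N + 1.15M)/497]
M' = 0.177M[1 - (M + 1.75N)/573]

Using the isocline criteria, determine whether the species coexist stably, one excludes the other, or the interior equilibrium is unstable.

unstable coexistence (outcome depends on initial conditions)

Compare the nullcline intercepts: K1/α12 = 497/1.15 = 432 < K2 = 573; K2/α21 = 573/1.75 = 327 < K1 = 497.
Since both are reversed, neither can invade when rare; the interior point is a saddle.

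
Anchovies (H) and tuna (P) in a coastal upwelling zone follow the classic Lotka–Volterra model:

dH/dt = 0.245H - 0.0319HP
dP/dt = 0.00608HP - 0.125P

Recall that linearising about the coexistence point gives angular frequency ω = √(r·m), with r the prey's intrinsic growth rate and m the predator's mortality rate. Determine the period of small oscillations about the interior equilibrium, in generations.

Here r = 0.245 and m = 0.125, so r·m = 0.0306.
ω = √0.0306 = 0.175 per generation, hence T = 2π/ω ≈ 35.9 generations.

T ≈ 35.9 generations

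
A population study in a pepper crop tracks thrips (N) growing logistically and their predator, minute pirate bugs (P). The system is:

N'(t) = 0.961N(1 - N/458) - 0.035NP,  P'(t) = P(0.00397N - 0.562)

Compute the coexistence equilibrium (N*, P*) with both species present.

From dP/dt = 0 with P > 0: 0.00397N* = 0.562, so N* = 142.
Substitute into dN/dt = 0: 0.961(1 - 142/458) = 0.035P*.
The bracket is 0.691, giving P* = 0.664/0.035 = 19.

N* ≈ 142, P* ≈ 19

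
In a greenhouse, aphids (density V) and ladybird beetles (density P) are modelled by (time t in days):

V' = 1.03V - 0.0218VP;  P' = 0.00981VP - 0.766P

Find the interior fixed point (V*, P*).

V* ≈ 78.1, P* ≈ 47.2

Set dP/dt = 0 with P > 0: 0.00981V - 0.766 = 0, so V* = 0.766/0.00981 = 78.1.
Set dV/dt = 0 with V > 0: 1.03 - 0.0218P = 0, so P* = 1.03/0.0218 = 47.2.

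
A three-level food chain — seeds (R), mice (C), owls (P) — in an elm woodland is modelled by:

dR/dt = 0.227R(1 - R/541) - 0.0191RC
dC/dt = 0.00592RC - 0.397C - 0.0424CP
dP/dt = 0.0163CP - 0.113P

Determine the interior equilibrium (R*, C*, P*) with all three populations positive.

R* ≈ 225, C* ≈ 6.93, P* ≈ 22.1

From dP/dt = 0: 0.0163C* = 0.113, so C* = 6.93.
From dR/dt = 0: 0.227(1 - R*/541) = 0.0191·6.93, giving R* = 541·(1 - 0.583) = 225.
From dC/dt = 0: 0.00592·225 - 0.397 = 0.0424P*, so P* = 0.938/0.0424 = 22.1.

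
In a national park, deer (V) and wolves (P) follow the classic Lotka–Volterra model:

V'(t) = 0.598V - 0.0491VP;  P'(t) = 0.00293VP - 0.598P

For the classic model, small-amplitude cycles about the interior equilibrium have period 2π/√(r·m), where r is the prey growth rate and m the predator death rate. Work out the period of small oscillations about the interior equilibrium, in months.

T ≈ 10.5 months

Here r = 0.598 and m = 0.598, so r·m = 0.358.
ω = √0.358 = 0.598 per month, hence T = 2π/ω ≈ 10.5 months.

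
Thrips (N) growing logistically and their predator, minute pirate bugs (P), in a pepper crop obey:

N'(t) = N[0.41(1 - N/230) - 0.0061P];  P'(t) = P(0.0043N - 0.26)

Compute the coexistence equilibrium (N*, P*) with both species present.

From dP/dt = 0 with P > 0: 0.0043N* = 0.26, so N* = 60.5.
Substitute into dN/dt = 0: 0.41(1 - 60.5/230) = 0.0061P*.
The bracket is 0.737, giving P* = 0.302/0.0061 = 49.5.

N* ≈ 60.5, P* ≈ 49.5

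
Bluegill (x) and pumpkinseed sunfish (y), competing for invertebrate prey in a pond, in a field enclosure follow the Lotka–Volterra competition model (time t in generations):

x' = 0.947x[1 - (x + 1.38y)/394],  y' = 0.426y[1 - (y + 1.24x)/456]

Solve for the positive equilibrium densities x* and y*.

Setting both brackets to zero gives the nullclines x + 1.38y = 394 and 1.24x + y = 456.
Substituting y = 456 - 1.24x into the first: x(1 - 1.38·1.24) = 394 - 1.38·456.
So x* = -235/-0.711 = 331, and then y* = 456 - 1.24·331 = 45.8.

x* ≈ 331, y* ≈ 45.8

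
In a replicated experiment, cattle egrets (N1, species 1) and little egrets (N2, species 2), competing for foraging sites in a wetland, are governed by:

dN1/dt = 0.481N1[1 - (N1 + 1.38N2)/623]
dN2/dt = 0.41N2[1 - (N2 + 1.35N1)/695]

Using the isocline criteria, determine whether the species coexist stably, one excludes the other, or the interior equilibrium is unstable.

unstable coexistence (outcome depends on initial conditions)

Compare the nullcline intercepts: K1/α12 = 623/1.38 = 451 < K2 = 695; K2/α21 = 695/1.35 = 515 < K1 = 623.
Since both are reversed, neither can invade when rare; the interior point is a saddle.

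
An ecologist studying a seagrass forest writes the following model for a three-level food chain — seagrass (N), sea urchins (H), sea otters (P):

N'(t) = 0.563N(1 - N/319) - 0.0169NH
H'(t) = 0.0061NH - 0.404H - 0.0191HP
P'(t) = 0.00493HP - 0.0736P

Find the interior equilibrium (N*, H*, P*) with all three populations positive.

From dP/dt = 0: 0.00493H* = 0.0736, so H* = 14.9.
From dN/dt = 0: 0.563(1 - N*/319) = 0.0169·14.9, giving N* = 319·(1 - 0.448) = 176.
From dH/dt = 0: 0.0061·176 - 0.404 = 0.0191P*, so P* = 0.67/0.0191 = 35.1.

N* ≈ 176, H* ≈ 14.9, P* ≈ 35.1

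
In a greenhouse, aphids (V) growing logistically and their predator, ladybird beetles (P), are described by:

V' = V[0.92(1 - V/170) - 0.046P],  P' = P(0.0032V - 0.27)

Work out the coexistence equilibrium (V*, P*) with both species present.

V* ≈ 84.4, P* ≈ 10.1

From dP/dt = 0 with P > 0: 0.0032V* = 0.27, so V* = 84.4.
Substitute into dV/dt = 0: 0.92(1 - 84.4/170) = 0.046P*.
The bracket is 0.504, giving P* = 0.463/0.046 = 10.1.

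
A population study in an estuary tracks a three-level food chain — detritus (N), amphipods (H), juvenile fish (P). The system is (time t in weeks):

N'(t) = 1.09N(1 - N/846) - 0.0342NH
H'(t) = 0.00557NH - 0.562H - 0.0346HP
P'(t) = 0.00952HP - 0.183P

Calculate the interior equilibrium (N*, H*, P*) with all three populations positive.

From dP/dt = 0: 0.00952H* = 0.183, so H* = 19.2.
From dN/dt = 0: 1.09(1 - N*/846) = 0.0342·19.2, giving N* = 846·(1 - 0.603) = 336.
From dH/dt = 0: 0.00557·336 - 0.562 = 0.0346P*, so P* = 1.31/0.0346 = 37.8.

N* ≈ 336, H* ≈ 19.2, P* ≈ 37.8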